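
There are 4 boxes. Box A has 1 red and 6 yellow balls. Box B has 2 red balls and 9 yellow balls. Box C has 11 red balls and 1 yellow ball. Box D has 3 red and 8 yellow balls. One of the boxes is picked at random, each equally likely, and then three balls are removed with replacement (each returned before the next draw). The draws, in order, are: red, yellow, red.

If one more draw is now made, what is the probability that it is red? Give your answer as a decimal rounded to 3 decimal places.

0.512

Compute the likelihood of the observed sequence for each case: P(data | box A) = (1/7)(6/7)(1/7) = 0.017493; P(data | box B) = (2/11)(9/11)(2/11) = 0.027047; P(data | box C) = (11/12)(1/12)(11/12) = 0.070023; P(data | box D) = (3/11)(8/11)(3/11) = 0.054095.
The prior-weighted likelihoods are 1/4 · 0.017493 = 0.0043732, 1/4 · 0.027047 = 0.0067618, 1/4 · 0.070023 = 0.017506, 1/4 · 0.054095 = 0.013524; with total 0.042164.
The posterior is then P(box A | data) = 0.10372, P(box B | data) = 0.16037, P(box C | data) = 0.41518, P(box D | data) = 0.32074.
So P(red next | data) = Σ P(red next | H) P(H | data) = (1/7)(0.10372) + (2/11)(0.16037) + (11/12)(0.41518) + (3/11)(0.32074) = 0.51203.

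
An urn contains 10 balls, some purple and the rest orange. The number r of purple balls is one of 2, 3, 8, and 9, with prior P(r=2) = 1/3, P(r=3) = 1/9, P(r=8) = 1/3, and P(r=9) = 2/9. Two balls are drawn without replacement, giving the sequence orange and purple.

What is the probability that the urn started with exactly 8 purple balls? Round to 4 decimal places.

0.3556

Under each hypothesis, the probability of the observed sequence is: P(data | r = 2) = (8/10)(2/9) = 8/45; P(data | r = 3) = (7/10)(3/9) = 7/30; P(data | r = 8) = (2/10)(8/9) = 8/45; P(data | r = 9) = (1/10)(9/9) = 1/10.
The prior-weighted likelihoods are 1/3 · 8/45 = 8/135, 1/9 · 7/30 = 7/270, 1/3 · 8/45 = 8/135, 2/9 · 1/10 = 1/45; with total 1/6.
So P(r = 8 | data) = (8/135) / (1/6) = 16/45.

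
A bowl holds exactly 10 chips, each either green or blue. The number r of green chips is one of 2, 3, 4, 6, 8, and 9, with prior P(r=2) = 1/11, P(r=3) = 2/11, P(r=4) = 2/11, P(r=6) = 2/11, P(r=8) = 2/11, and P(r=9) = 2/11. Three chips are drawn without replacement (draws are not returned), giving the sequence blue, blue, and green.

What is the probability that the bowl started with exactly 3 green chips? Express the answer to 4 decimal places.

Compute the likelihood of the observed sequence for each case: P(data | r = 2) = (8/10)(7/9)(2/8) = 7/45; P(data | r = 3) = (7/10)(6/9)(3/8) = 7/40; P(data | r = 4) = (6/10)(5/9)(4/8) = 1/6; P(data | r = 6) = (4/10)(3/9)(6/8) = 1/10; P(data | r = 8) = (2/10)(1/9)(8/8) = 1/45; P(data | r = 9) = (1/10)(0/9) = 0.
The prior-weighted likelihoods are 1/11 · 7/45 = 7/495, 2/11 · 7/40 = 7/220, 2/11 · 1/6 = 1/33, 2/11 · 1/10 = 1/55, 2/11 · 1/45 = 2/495, 2/11 · 0 = 0; summing to 13/132.
Hence P(r = 3 | data) = (7/220) / (13/132) = 21/65.

0.3231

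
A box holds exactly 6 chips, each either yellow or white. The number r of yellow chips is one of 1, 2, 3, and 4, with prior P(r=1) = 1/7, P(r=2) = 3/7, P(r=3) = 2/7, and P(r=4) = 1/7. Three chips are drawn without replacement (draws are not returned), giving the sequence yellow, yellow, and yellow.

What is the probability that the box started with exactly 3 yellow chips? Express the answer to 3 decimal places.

0.333

The likelihood of the observed sequence under each hypothesis: P(data | r = 1) = (1/6)(0/5) = 0; P(data | r = 2) = (2/6)(1/5)(0/4) = 0; P(data | r = 3) = (3/6)(2/5)(1/4) = 1/20; P(data | r = 4) = (4/6)(3/5)(2/4) = 1/5.
Multiplying each by its prior: 1/7 · 0 = 0, 3/7 · 0 = 0, 2/7 · 1/20 = 1/70, 1/7 · 1/5 = 1/35; summing to 3/70.
Hence P(r = 3 | data) = (1/70) / (3/70) = 1/3.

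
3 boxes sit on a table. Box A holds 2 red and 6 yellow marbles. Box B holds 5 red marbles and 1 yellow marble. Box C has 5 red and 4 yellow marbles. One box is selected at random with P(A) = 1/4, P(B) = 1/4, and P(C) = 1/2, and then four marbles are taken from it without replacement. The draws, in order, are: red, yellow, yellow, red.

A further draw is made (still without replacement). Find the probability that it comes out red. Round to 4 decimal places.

Compute the likelihood of the observed sequence for each case: P(data | box A) = (2/8)(6/7)(5/6)(1/5) = 1/28; P(data | box B) = (5/6)(1/5)(0/4) = 0; P(data | box C) = (5/9)(4/8)(3/7)(4/6) = 5/63.
Weighting by the prior gives 1/4 · 1/28 = 1/112, 1/4 · 0 = 0, 1/2 · 5/63 = 5/126; these sum to 7/144.
Normalising, the posterior is P(box A | data) = 9/49, P(box B | data) = 0, P(box C | data) = 40/49.
Averaging over the posterior, P(red next | data) = (0)(9/49) + (3/5)(40/49) = 24/49.

0.4898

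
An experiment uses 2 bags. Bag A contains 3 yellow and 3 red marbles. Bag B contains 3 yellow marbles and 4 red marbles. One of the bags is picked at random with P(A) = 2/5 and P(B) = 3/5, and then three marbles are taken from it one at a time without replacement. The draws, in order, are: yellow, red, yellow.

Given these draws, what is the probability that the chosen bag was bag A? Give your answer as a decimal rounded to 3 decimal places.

0.467

Under each hypothesis, the probability of the observed sequence is: P(data | bag A) = (3/6)(3/5)(2/4) = 3/20; P(data | bag B) = (3/7)(4/6)(2/5) = 4/35.
Weighting by the prior gives 2/5 · 3/20 = 3/50, 3/5 · 4/35 = 12/175; these sum to 9/70.
So P(bag A | data) = (3/50) / (9/70) = 7/15.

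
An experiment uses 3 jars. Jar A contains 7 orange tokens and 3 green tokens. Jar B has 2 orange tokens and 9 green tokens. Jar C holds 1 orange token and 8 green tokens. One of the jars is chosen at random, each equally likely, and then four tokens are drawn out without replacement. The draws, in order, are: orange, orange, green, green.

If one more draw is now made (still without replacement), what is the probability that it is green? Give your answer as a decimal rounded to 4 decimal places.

For each hypothesis, P(data | H) works out to: P(data | jar A) = (7/10)(6/9)(3/8)(2/7) = 1/20; P(data | jar B) = (2/11)(1/10)(9/9)(8/8) = 1/55; P(data | jar C) = (1/9)(0/8) = 0.
The prior-weighted likelihoods are 1/3 · 1/20 = 1/60, 1/3 · 1/55 = 1/165, 1/3 · 0 = 0; these sum to 1/44.
Dividing through by the total gives posterior P(jar A | data) = 11/15, P(jar B | data) = 4/15, P(jar C | data) = 0.
The predictive probability is P(green next | data) = (1/6)(11/15) + (1)(4/15) = 7/18.

0.3889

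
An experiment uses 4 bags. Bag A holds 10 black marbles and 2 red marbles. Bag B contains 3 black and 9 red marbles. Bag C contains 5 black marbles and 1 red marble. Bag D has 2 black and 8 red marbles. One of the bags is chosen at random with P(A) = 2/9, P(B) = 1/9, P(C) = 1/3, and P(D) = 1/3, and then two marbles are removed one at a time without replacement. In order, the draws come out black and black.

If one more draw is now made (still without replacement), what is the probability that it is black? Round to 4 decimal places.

The likelihood of the observed sequence under each hypothesis: P(data | bag A) = (10/12)(9/11) = 0.68182; P(data | bag B) = (3/12)(2/11) = 0.045455; P(data | bag C) = (5/6)(4/5) = 0.66667; P(data | bag D) = (2/10)(1/9) = 0.022222.
Multiplying each by its prior: 2/9 · 0.68182 = 0.15152, 1/9 · 0.045455 = 0.0050505, 1/3 · 0.66667 = 0.22222, 1/3 · 0.022222 = 0.0074074; with total 0.3862.
Normalising, the posterior is P(bag A | data) = 0.39233, P(bag B | data) = 0.013078, P(bag C | data) = 0.57541, P(bag D | data) = 0.01918.
So P(black next | data) = Σ P(black next | H) P(H | data) = (4/5)(0.39233) + (1/10)(0.013078) + (3/4)(0.57541) + (0)(0.01918) = 0.74673.

0.7467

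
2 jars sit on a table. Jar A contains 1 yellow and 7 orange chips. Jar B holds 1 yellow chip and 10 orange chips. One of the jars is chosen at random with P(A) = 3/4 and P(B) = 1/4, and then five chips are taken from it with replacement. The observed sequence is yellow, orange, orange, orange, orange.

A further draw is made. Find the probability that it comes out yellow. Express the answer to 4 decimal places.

The likelihood of the observed sequence under each hypothesis: P(data | jar A) = (1/8)(7/8)(7/8)(7/8)(7/8) = 0.073273; P(data | jar B) = (1/11)(10/11)(10/11)(10/11)(10/11) = 0.062092.
Multiplying each by its prior: 3/4 · 0.073273 = 0.054955, 1/4 · 0.062092 = 0.015523; summing to 0.070478.
Dividing through by the total gives posterior P(jar A | data) = 0.77975, P(jar B | data) = 0.22025.
The predictive probability is P(yellow next | data) = (1/8)(0.77975) + (1/11)(0.22025) = 0.11749.

0.1175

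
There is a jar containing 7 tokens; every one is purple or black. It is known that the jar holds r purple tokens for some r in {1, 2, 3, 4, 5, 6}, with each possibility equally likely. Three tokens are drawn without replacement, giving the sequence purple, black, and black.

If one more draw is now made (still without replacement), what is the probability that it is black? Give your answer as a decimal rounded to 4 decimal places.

0.6000

For each hypothesis, P(data | H) works out to: P(data | r = 1) = (1/7)(6/6)(5/5) = 1/7; P(data | r = 2) = (2/7)(5/6)(4/5) = 4/21; P(data | r = 3) = (3/7)(4/6)(3/5) = 6/35; P(data | r = 4) = (4/7)(3/6)(2/5) = 4/35; P(data | r = 5) = (5/7)(2/6)(1/5) = 1/21; P(data | r = 6) = (6/7)(1/6)(0/5) = 0.
Weighting by the prior gives 1/6 · 1/7 = 1/42, 1/6 · 4/21 = 2/63, 1/6 · 6/35 = 1/35, 1/6 · 4/35 = 2/105, 1/6 · 1/21 = 1/126, 1/6 · 0 = 0; summing to 1/9.
Dividing through by the total gives posterior P(r = 1 | data) = 3/14, P(r = 2 | data) = 2/7, P(r = 3 | data) = 9/35, P(r = 4 | data) = 6/35, P(r = 5 | data) = 1/14, P(r = 6 | data) = 0.
Averaging over the posterior, P(black next | data) = (1)(3/14) + (3/4)(2/7) + (1/2)(9/35) + (1/4)(6/35) + (0)(1/14) = 3/5.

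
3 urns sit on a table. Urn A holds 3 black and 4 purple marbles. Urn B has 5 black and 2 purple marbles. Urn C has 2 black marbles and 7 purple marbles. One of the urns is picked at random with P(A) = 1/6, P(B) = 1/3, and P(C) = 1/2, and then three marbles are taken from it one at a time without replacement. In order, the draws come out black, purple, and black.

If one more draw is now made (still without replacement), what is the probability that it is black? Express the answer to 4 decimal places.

The likelihood of the observed sequence under each hypothesis: P(data | urn A) = (3/7)(4/6)(2/5) = 4/35; P(data | urn B) = (5/7)(2/6)(4/5) = 4/21; P(data | urn C) = (2/9)(7/8)(1/7) = 1/36.
Weighting by the prior gives 1/6 · 4/35 = 2/105, 1/3 · 4/21 = 4/63, 1/2 · 1/36 = 1/72; summing to 27/280.
The posterior is then P(urn A | data) = 16/81, P(urn B | data) = 160/243, P(urn C | data) = 35/243.
The predictive probability is P(black next | data) = (1/4)(16/81) + (3/4)(160/243) + (0)(35/243) = 44/81.

0.5432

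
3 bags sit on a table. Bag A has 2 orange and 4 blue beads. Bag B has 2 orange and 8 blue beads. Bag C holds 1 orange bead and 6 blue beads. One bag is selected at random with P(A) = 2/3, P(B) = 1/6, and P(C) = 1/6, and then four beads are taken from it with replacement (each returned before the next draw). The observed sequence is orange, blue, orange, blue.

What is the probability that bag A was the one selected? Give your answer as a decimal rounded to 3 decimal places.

Compute the likelihood of the observed sequence for each case: P(data | bag A) = (2/6)(4/6)(2/6)(4/6) = 0.049383; P(data | bag B) = (2/10)(8/10)(2/10)(8/10) = 0.0256; P(data | bag C) = (1/7)(6/7)(1/7)(6/7) = 0.014994.
Multiplying each by its prior: 2/3 · 0.049383 = 0.032922, 1/6 · 0.0256 = 0.0042667, 1/6 · 0.014994 = 0.002499; summing to 0.039687.
Therefore the posterior P(bag A | data) = (0.032922) / (0.039687) = 0.82953.

0.830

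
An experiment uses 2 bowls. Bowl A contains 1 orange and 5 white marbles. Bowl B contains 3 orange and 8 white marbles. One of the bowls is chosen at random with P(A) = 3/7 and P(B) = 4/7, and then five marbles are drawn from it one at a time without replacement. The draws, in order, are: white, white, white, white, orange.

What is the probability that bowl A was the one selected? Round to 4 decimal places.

0.5789

Under each hypothesis, the probability of the observed sequence is: P(data | bowl A) = (5/6)(4/5)(3/4)(2/3)(1/2) = 1/6; P(data | bowl B) = (8/11)(7/10)(6/9)(5/8)(3/7) = 1/11.
Multiplying each by its prior: 3/7 · 1/6 = 1/14, 4/7 · 1/11 = 4/77; summing to 19/154.
Therefore the posterior P(bowl A | data) = (1/14) / (19/154) = 11/19.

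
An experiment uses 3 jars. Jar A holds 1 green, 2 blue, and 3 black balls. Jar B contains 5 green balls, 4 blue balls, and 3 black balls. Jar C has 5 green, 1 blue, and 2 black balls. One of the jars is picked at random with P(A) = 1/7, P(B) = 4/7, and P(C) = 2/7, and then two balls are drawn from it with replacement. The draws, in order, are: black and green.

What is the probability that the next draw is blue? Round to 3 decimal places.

0.253

For each hypothesis, P(data | H) works out to: P(data | jar A) = (3/6)(1/6) = 1/12; P(data | jar B) = (3/12)(5/12) = 5/48; P(data | jar C) = (2/8)(5/8) = 5/32.
Weighting by the prior gives 1/7 · 1/12 = 1/84, 4/7 · 5/48 = 5/84, 2/7 · 5/32 = 5/112; with total 13/112.
Dividing through by the total gives posterior P(jar A | data) = 4/39, P(jar B | data) = 20/39, P(jar C | data) = 5/13.
So P(blue next | data) = Σ P(blue next | H) P(H | data) = (1/3)(4/39) + (1/3)(20/39) + (1/8)(5/13) = 79/312.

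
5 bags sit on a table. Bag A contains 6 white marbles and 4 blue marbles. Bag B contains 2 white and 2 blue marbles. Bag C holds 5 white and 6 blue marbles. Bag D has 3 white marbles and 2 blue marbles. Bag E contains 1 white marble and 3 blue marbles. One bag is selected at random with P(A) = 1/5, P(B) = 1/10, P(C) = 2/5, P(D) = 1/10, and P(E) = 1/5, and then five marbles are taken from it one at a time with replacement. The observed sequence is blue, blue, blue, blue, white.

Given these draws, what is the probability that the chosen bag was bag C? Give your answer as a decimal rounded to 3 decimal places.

0.406

For each hypothesis, P(data | H) works out to: P(data | bag A) = (4/10)(4/10)(4/10)(4/10)(6/10) = 0.01536; P(data | bag B) = (2/4)(2/4)(2/4)(2/4)(2/4) = 0.03125; P(data | bag C) = (6/11)(6/11)(6/11)(6/11)(5/11) = 0.040236; P(data | bag D) = (2/5)(2/5)(2/5)(2/5)(3/5) = 0.01536; P(data | bag E) = (3/4)(3/4)(3/4)(3/4)(1/4) = 0.079102.
The prior-weighted likelihoods are 1/5 · 0.01536 = 0.003072, 1/10 · 0.03125 = 0.003125, 2/5 · 0.040236 = 0.016094, 1/10 · 0.01536 = 0.001536, 1/5 · 0.079102 = 0.01582; summing to 0.039648.
By Bayes' rule, P(bag C | data) = (0.016094) / (0.039648) = 0.40593.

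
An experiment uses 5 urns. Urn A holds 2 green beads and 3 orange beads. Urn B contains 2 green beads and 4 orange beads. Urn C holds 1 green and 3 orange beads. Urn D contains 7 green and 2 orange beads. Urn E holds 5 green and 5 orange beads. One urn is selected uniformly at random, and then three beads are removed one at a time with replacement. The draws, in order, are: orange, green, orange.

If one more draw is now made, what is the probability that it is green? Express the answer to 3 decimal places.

0.393

For each hypothesis, P(data | H) works out to: P(data | urn A) = (3/5)(2/5)(3/5) = 0.144; P(data | urn B) = (4/6)(2/6)(4/6) = 0.14815; P(data | urn C) = (3/4)(1/4)(3/4) = 0.14062; P(data | urn D) = (2/9)(7/9)(2/9) = 0.038409; P(data | urn E) = (5/10)(5/10)(5/10) = 0.125.
Multiplying each by its prior: 1/5 · 0.144 = 0.0288, 1/5 · 0.14815 = 0.02963, 1/5 · 0.14062 = 0.028125, 1/5 · 0.038409 = 0.0076818, 1/5 · 0.125 = 0.025; these sum to 0.11924.
Dividing through by the total gives posterior P(urn A | data) = 0.24154, P(urn B | data) = 0.24849, P(urn C | data) = 0.23588, P(urn D | data) = 0.064425, P(urn E | data) = 0.20967.
Averaging over the posterior, P(green next | data) = (2/5)(0.24154) + (1/3)(0.24849) + (1/4)(0.23588) + (7/9)(0.064425) + (1/2)(0.20967) = 0.39336.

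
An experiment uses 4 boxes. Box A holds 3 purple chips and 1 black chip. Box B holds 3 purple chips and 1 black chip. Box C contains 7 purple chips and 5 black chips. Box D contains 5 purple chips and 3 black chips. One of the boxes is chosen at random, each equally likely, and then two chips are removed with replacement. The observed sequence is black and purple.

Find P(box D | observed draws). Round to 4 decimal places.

0.2749

For each hypothesis, P(data | H) works out to: P(data | box A) = (1/4)(3/4) = 0.1875; P(data | box B) = (1/4)(3/4) = 0.1875; P(data | box C) = (5/12)(7/12) = 0.24306; P(data | box D) = (3/8)(5/8) = 0.23438.
Multiplying each by its prior: 1/4 · 0.1875 = 0.046875, 1/4 · 0.1875 = 0.046875, 1/4 · 0.24306 = 0.060764, 1/4 · 0.23438 = 0.058594; these sum to 0.21311.
Therefore the posterior P(box D | data) = (0.058594) / (0.21311) = 0.27495.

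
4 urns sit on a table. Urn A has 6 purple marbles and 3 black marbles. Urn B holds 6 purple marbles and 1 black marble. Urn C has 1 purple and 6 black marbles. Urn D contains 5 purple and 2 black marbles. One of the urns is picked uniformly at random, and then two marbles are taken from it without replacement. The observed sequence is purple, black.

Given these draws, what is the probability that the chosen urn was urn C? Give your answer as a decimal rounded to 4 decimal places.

Under each hypothesis, the probability of the observed sequence is: P(data | urn A) = (6/9)(3/8) = 1/4; P(data | urn B) = (6/7)(1/6) = 1/7; P(data | urn C) = (1/7)(6/6) = 1/7; P(data | urn D) = (5/7)(2/6) = 5/21.
Multiplying each by its prior: 1/4 · 1/4 = 1/16, 1/4 · 1/7 = 1/28, 1/4 · 1/7 = 1/28, 1/4 · 5/21 = 5/84; with total 65/336.
Hence P(urn C | data) = (1/28) / (65/336) = 12/65.

0.1846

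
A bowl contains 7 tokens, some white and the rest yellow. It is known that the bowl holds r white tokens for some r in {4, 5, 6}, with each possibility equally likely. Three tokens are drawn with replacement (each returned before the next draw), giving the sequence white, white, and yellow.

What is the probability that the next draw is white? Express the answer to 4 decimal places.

Compute the likelihood of the observed sequence for each case: P(data | r = 4) = (4/7)(4/7)(3/7) = 0.13994; P(data | r = 5) = (5/7)(5/7)(2/7) = 0.14577; P(data | r = 6) = (6/7)(6/7)(1/7) = 0.10496.
Multiplying each by its prior: 1/3 · 0.13994 = 0.046647, 1/3 · 0.14577 = 0.048591, 1/3 · 0.10496 = 0.034985; summing to 0.13022.
Dividing through by the total gives posterior P(r = 4 | data) = 0.35821, P(r = 5 | data) = 0.37313, P(r = 6 | data) = 0.26866.
So P(white next | data) = Σ P(white next | H) P(H | data) = (4/7)(0.35821) + (5/7)(0.37313) + (6/7)(0.26866) = 0.70149.

0.7015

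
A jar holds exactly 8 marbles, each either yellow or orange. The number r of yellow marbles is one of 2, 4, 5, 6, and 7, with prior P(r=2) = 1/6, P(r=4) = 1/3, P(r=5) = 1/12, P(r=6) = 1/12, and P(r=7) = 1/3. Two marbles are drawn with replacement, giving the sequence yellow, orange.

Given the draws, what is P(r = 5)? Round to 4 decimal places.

0.1049

The likelihood of the observed sequence under each hypothesis: P(data | r = 2) = (2/8)(6/8) = 3/16; P(data | r = 4) = (4/8)(4/8) = 1/4; P(data | r = 5) = (5/8)(3/8) = 15/64; P(data | r = 6) = (6/8)(2/8) = 3/16; P(data | r = 7) = (7/8)(1/8) = 7/64.
The prior-weighted likelihoods are 1/6 · 3/16 = 1/32, 1/3 · 1/4 = 1/12, 1/12 · 15/64 = 5/256, 1/12 · 3/16 = 1/64, 1/3 · 7/64 = 7/192; with total 143/768.
So P(r = 5 | data) = (5/256) / (143/768) = 15/143.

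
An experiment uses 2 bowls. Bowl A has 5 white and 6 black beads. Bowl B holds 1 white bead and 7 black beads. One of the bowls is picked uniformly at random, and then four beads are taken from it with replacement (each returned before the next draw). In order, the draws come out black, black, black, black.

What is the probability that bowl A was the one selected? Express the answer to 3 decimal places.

0.131

The likelihood of the observed sequence under each hypothesis: P(data | bowl A) = (6/11)(6/11)(6/11)(6/11) = 0.088519; P(data | bowl B) = (7/8)(7/8)(7/8)(7/8) = 0.58618.
Multiplying each by its prior: 1/2 · 0.088519 = 0.044259, 1/2 · 0.58618 = 0.29309; these sum to 0.33735.
So P(bowl A | data) = (0.044259) / (0.33735) = 0.1312.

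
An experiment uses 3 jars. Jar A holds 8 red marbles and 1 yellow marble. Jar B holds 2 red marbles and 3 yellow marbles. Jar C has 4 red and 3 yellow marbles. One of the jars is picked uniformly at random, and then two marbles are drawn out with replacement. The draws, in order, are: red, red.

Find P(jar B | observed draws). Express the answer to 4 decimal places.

The likelihood of the observed sequence under each hypothesis: P(data | jar A) = (8/9)(8/9) = 0.79012; P(data | jar B) = (2/5)(2/5) = 0.16; P(data | jar C) = (4/7)(4/7) = 0.32653.
Weighting by the prior gives 1/3 · 0.79012 = 0.26337, 1/3 · 0.16 = 0.053333, 1/3 · 0.32653 = 0.10884; with total 0.42555.
So P(jar B | data) = (0.053333) / (0.42555) = 0.12533.

0.1253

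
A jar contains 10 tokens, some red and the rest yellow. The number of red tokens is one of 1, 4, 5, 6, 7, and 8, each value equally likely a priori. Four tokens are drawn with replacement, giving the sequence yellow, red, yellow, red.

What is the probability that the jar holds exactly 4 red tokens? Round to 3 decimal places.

Compute the likelihood of the observed sequence for each case: P(data | r = 1) = (9/10)(1/10)(9/10)(1/10) = 0.0081; P(data | r = 4) = (6/10)(4/10)(6/10)(4/10) = 0.0576; P(data | r = 5) = (5/10)(5/10)(5/10)(5/10) = 0.0625; P(data | r = 6) = (4/10)(6/10)(4/10)(6/10) = 0.0576; P(data | r = 7) = (3/10)(7/10)(3/10)(7/10) = 0.0441; P(data | r = 8) = (2/10)(8/10)(2/10)(8/10) = 0.0256.
The prior-weighted likelihoods are 1/6 · 0.0081 = 0.00135, 1/6 · 0.0576 = 0.0096, 1/6 · 0.0625 = 0.010417, 1/6 · 0.0576 = 0.0096, 1/6 · 0.0441 = 0.00735, 1/6 · 0.0256 = 0.0042667; summing to 0.042583.
So P(r = 4 | data) = (0.0096) / (0.042583) = 0.22544.

0.225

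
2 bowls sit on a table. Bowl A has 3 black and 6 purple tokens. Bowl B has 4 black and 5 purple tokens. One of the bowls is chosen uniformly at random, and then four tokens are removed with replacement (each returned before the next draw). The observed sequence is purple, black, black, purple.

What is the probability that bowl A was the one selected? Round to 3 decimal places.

Compute the likelihood of the observed sequence for each case: P(data | bowl A) = (6/9)(3/9)(3/9)(6/9) = 0.049383; P(data | bowl B) = (5/9)(4/9)(4/9)(5/9) = 0.060966.
Weighting by the prior gives 1/2 · 0.049383 = 0.024691, 1/2 · 0.060966 = 0.030483; summing to 0.055175.
Therefore the posterior P(bowl A | data) = (0.024691) / (0.055175) = 0.44751.

0.448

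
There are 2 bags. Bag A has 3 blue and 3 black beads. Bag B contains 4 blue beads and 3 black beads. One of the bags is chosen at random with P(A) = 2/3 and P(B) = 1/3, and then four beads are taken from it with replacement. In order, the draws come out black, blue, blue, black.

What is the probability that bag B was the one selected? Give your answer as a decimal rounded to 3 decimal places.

0.324

Under each hypothesis, the probability of the observed sequence is: P(data | bag A) = (3/6)(3/6)(3/6)(3/6) = 0.0625; P(data | bag B) = (3/7)(4/7)(4/7)(3/7) = 0.059975.
The prior-weighted likelihoods are 2/3 · 0.0625 = 0.041667, 1/3 · 0.059975 = 0.019992; summing to 0.061658.
So P(bag B | data) = (0.019992) / (0.061658) = 0.32423.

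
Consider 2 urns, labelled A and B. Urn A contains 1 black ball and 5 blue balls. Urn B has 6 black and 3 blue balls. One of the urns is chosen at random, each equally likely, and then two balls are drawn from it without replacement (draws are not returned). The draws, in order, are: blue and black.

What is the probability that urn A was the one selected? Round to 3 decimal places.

Compute the likelihood of the observed sequence for each case: P(data | urn A) = (5/6)(1/5) = 1/6; P(data | urn B) = (3/9)(6/8) = 1/4.
Multiplying each by its prior: 1/2 · 1/6 = 1/12, 1/2 · 1/4 = 1/8; with total 5/24.
Hence P(urn A | data) = (1/12) / (5/24) = 2/5.

0.400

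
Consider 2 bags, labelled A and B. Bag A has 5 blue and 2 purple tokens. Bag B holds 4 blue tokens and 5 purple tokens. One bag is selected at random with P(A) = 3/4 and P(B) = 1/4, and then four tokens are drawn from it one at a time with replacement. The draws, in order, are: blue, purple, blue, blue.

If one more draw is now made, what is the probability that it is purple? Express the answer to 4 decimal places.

0.3222

For each hypothesis, P(data | H) works out to: P(data | bag A) = (5/7)(2/7)(5/7)(5/7) = 0.10412; P(data | bag B) = (4/9)(5/9)(4/9)(4/9) = 0.048773.
The prior-weighted likelihoods are 3/4 · 0.10412 = 0.078092, 1/4 · 0.048773 = 0.012193; with total 0.090286.
Dividing through by the total gives posterior P(bag A | data) = 0.86495, P(bag B | data) = 0.13505.
Averaging over the posterior, P(purple next | data) = (2/7)(0.86495) + (5/9)(0.13505) = 0.32216.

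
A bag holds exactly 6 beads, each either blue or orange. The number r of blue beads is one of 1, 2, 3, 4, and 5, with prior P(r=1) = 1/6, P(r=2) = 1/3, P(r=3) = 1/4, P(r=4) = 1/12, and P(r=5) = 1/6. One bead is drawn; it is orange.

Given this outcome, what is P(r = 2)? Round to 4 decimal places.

Under each hypothesis, the probability of this draw is: P(data | r = 1) = (5/6) = 5/6; P(data | r = 2) = (4/6) = 2/3; P(data | r = 3) = (3/6) = 1/2; P(data | r = 4) = (2/6) = 1/3; P(data | r = 5) = (1/6) = 1/6.
The prior-weighted likelihoods are 1/6 · 5/6 = 5/36, 1/3 · 2/3 = 2/9, 1/4 · 1/2 = 1/8, 1/12 · 1/3 = 1/36, 1/6 · 1/6 = 1/36; summing to 13/24.
Hence P(r = 2 | data) = (2/9) / (13/24) = 16/39.

0.4103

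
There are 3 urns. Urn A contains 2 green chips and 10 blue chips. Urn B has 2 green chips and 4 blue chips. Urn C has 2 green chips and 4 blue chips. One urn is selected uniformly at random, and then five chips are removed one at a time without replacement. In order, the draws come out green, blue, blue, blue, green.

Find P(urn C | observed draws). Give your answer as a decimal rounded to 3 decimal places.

Under each hypothesis, the probability of the observed sequence is: P(data | urn A) = (2/12)(10/11)(9/10)(8/9)(1/8) = 1/66; P(data | urn B) = (2/6)(4/5)(3/4)(2/3)(1/2) = 1/15; P(data | urn C) = (2/6)(4/5)(3/4)(2/3)(1/2) = 1/15.
The prior-weighted likelihoods are 1/3 · 1/66 = 1/198, 1/3 · 1/15 = 1/45, 1/3 · 1/15 = 1/45; summing to 49/990.
Therefore the posterior P(urn C | data) = (1/45) / (49/990) = 22/49.

0.449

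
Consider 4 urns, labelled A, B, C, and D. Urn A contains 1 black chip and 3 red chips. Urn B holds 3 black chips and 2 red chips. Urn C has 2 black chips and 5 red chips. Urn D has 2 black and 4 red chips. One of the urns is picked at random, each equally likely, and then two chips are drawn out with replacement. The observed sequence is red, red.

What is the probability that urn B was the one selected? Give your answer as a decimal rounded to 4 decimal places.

0.0954

Under each hypothesis, the probability of the observed sequence is: P(data | urn A) = (3/4)(3/4) = 0.5625; P(data | urn B) = (2/5)(2/5) = 0.16; P(data | urn C) = (5/7)(5/7) = 0.5102; P(data | urn D) = (4/6)(4/6) = 0.44444.
Multiplying each by its prior: 1/4 · 0.5625 = 0.14062, 1/4 · 0.16 = 0.04, 1/4 · 0.5102 = 0.12755, 1/4 · 0.44444 = 0.11111; with total 0.41929.
By Bayes' rule, P(urn B | data) = (0.04) / (0.41929) = 0.0954.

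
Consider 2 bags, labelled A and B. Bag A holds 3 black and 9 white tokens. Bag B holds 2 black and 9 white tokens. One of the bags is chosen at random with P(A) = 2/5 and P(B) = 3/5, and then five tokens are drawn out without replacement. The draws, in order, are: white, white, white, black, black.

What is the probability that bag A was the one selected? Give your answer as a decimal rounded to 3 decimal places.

Compute the likelihood of the observed sequence for each case: P(data | bag A) = (9/12)(8/11)(7/10)(3/9)(2/8) = 7/220; P(data | bag B) = (9/11)(8/10)(7/9)(2/8)(1/7) = 1/55.
Weighting by the prior gives 2/5 · 7/220 = 7/550, 3/5 · 1/55 = 3/275; these sum to 13/550.
Hence P(bag A | data) = (7/550) / (13/550) = 7/13.

0.538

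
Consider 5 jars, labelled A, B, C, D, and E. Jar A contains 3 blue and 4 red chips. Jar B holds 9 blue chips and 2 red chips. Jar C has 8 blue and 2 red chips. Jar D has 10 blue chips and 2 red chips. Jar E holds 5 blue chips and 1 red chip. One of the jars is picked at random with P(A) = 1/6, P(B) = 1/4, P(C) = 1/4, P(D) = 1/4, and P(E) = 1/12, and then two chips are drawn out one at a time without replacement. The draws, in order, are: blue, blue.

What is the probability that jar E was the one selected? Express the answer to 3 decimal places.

Under each hypothesis, the probability of the observed sequence is: P(data | jar A) = (3/7)(2/6) = 0.14286; P(data | jar B) = (9/11)(8/10) = 0.65455; P(data | jar C) = (8/10)(7/9) = 0.62222; P(data | jar D) = (10/12)(9/11) = 0.68182; P(data | jar E) = (5/6)(4/5) = 0.66667.
Weighting by the prior gives 1/6 · 0.14286 = 0.02381, 1/4 · 0.65455 = 0.16364, 1/4 · 0.62222 = 0.15556, 1/4 · 0.68182 = 0.17045, 1/12 · 0.66667 = 0.055556; with total 0.56901.
Hence P(jar E | data) = (0.055556) / (0.56901) = 0.097635.

0.098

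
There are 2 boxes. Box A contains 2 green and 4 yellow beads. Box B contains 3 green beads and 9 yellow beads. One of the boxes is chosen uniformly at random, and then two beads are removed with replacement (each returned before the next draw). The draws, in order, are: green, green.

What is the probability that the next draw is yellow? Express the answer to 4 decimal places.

0.6967

Under each hypothesis, the probability of the observed sequence is: P(data | box A) = (2/6)(2/6) = 1/9; P(data | box B) = (3/12)(3/12) = 1/16.
The prior-weighted likelihoods are 1/2 · 1/9 = 1/18, 1/2 · 1/16 = 1/32; these sum to 25/288.
Dividing through by the total gives posterior P(box A | data) = 16/25, P(box B | data) = 9/25.
The predictive probability is P(yellow next | data) = (2/3)(16/25) + (3/4)(9/25) = 209/300.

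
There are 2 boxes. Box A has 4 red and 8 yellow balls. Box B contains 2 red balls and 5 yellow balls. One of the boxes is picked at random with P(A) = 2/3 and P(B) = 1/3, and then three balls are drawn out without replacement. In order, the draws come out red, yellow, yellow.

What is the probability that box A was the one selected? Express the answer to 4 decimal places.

0.6405

For each hypothesis, P(data | H) works out to: P(data | box A) = (4/12)(8/11)(7/10) = 28/165; P(data | box B) = (2/7)(5/6)(4/5) = 4/21.
Weighting by the prior gives 2/3 · 28/165 = 56/495, 1/3 · 4/21 = 4/63; these sum to 68/385.
By Bayes' rule, P(box A | data) = (56/495) / (68/385) = 98/153.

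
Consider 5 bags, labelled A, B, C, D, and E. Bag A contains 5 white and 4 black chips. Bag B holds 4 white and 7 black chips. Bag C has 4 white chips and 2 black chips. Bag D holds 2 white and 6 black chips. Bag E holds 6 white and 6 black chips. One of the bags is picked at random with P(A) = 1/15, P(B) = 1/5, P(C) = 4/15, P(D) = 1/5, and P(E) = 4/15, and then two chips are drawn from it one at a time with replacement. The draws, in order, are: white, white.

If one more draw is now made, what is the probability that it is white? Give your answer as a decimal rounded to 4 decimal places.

0.5579

The likelihood of the observed sequence under each hypothesis: P(data | bag A) = (5/9)(5/9) = 0.30864; P(data | bag B) = (4/11)(4/11) = 0.13223; P(data | bag C) = (4/6)(4/6) = 0.44444; P(data | bag D) = (2/8)(2/8) = 0.0625; P(data | bag E) = (6/12)(6/12) = 0.25.
Weighting by the prior gives 1/15 · 0.30864 = 0.020576, 1/5 · 0.13223 = 0.026446, 4/15 · 0.44444 = 0.11852, 1/5 · 0.0625 = 0.0125, 4/15 · 0.25 = 0.066667; summing to 0.24471.
The posterior is then P(bag A | data) = 0.084085, P(bag B | data) = 0.10807, P(bag C | data) = 0.48433, P(bag D | data) = 0.051081, P(bag E | data) = 0.27243.
Averaging over the posterior, P(white next | data) = (5/9)(0.084085) + (4/11)(0.10807) + (2/3)(0.48433) + (1/4)(0.051081) + (1/2)(0.27243) = 0.55788.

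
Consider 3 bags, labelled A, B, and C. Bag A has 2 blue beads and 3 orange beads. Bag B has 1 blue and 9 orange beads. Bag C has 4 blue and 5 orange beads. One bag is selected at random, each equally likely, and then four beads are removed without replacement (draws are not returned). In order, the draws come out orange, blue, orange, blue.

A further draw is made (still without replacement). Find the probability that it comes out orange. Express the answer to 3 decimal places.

0.823

Under each hypothesis, the probability of the observed sequence is: P(data | bag A) = (3/5)(2/4)(2/3)(1/2) = 0.1; P(data | bag B) = (9/10)(1/9)(8/8)(0/7) = 0; P(data | bag C) = (5/9)(4/8)(4/7)(3/6) = 0.079365.
Multiplying each by its prior: 1/3 · 0.1 = 0.033333, 1/3 · 0 = 0, 1/3 · 0.079365 = 0.026455; with total 0.059788.
Normalising, the posterior is P(bag A | data) = 0.55752, P(bag B | data) = 0, P(bag C | data) = 0.44248.
So P(orange next | data) = Σ P(orange next | H) P(H | data) = (1)(0.55752) + (3/5)(0.44248) = 0.82301.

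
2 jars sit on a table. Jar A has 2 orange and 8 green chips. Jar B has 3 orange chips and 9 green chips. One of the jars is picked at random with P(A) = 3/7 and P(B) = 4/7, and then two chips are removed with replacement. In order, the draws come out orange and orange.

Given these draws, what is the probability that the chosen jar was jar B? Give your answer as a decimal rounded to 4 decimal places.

0.6757

The likelihood of the observed sequence under each hypothesis: P(data | jar A) = (2/10)(2/10) = 1/25; P(data | jar B) = (3/12)(3/12) = 1/16.
Weighting by the prior gives 3/7 · 1/25 = 3/175, 4/7 · 1/16 = 1/28; summing to 37/700.
Therefore the posterior P(jar B | data) = (1/28) / (37/700) = 25/37.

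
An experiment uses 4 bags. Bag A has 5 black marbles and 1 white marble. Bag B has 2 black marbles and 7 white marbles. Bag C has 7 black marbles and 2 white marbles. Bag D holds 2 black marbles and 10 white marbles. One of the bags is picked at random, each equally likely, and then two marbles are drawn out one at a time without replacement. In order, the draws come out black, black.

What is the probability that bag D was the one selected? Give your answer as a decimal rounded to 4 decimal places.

The likelihood of the observed sequence under each hypothesis: P(data | bag A) = (5/6)(4/5) = 2/3; P(data | bag B) = (2/9)(1/8) = 1/36; P(data | bag C) = (7/9)(6/8) = 7/12; P(data | bag D) = (2/12)(1/11) = 1/66.
Weighting by the prior gives 1/4 · 2/3 = 1/6, 1/4 · 1/36 = 1/144, 1/4 · 7/12 = 7/48, 1/4 · 1/66 = 1/264; summing to 32/99.
Therefore the posterior P(bag D | data) = (1/264) / (32/99) = 3/256.

0.0117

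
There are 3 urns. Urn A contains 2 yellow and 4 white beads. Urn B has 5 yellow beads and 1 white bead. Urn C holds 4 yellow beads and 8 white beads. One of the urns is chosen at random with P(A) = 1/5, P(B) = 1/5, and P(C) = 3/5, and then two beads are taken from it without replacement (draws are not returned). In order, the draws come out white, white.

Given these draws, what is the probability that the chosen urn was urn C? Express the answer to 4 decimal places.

0.7609

For each hypothesis, P(data | H) works out to: P(data | urn A) = (4/6)(3/5) = 2/5; P(data | urn B) = (1/6)(0/5) = 0; P(data | urn C) = (8/12)(7/11) = 14/33.
The prior-weighted likelihoods are 1/5 · 2/5 = 2/25, 1/5 · 0 = 0, 3/5 · 14/33 = 14/55; these sum to 92/275.
Therefore the posterior P(urn C | data) = (14/55) / (92/275) = 35/46.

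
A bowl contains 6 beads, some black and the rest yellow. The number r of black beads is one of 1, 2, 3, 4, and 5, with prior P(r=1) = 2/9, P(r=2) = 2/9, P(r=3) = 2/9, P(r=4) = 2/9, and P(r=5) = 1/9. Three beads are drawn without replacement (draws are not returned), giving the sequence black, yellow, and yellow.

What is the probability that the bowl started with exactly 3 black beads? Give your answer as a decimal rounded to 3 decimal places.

Compute the likelihood of the observed sequence for each case: P(data | r = 1) = (1/6)(5/5)(4/4) = 1/6; P(data | r = 2) = (2/6)(4/5)(3/4) = 1/5; P(data | r = 3) = (3/6)(3/5)(2/4) = 3/20; P(data | r = 4) = (4/6)(2/5)(1/4) = 1/15; P(data | r = 5) = (5/6)(1/5)(0/4) = 0.
The prior-weighted likelihoods are 2/9 · 1/6 = 1/27, 2/9 · 1/5 = 2/45, 2/9 · 3/20 = 1/30, 2/9 · 1/15 = 2/135, 1/9 · 0 = 0; summing to 7/54.
By Bayes' rule, P(r = 3 | data) = (1/30) / (7/54) = 9/35.

0.257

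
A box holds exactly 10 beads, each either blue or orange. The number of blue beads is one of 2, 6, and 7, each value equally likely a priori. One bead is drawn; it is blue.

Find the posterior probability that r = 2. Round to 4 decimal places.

Compute the likelihood of this draw for each case: P(data | r = 2) = (2/10) = 1/5; P(data | r = 6) = (6/10) = 3/5; P(data | r = 7) = (7/10) = 7/10.
Multiplying each by its prior: 1/3 · 1/5 = 1/15, 1/3 · 3/5 = 1/5, 1/3 · 7/10 = 7/30; these sum to 1/2.
Therefore the posterior P(r = 2 | data) = (1/15) / (1/2) = 2/15.

0.1333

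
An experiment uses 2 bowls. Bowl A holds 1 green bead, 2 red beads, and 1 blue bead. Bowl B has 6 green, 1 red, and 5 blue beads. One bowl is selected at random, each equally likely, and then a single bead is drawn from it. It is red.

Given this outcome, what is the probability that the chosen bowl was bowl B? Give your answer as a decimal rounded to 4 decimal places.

For each hypothesis, P(data | H) works out to: P(data | bowl A) = (2/4) = 1/2; P(data | bowl B) = (1/12) = 1/12.
The prior-weighted likelihoods are 1/2 · 1/2 = 1/4, 1/2 · 1/12 = 1/24; these sum to 7/24.
By Bayes' rule, P(bowl B | data) = (1/24) / (7/24) = 1/7.

0.1429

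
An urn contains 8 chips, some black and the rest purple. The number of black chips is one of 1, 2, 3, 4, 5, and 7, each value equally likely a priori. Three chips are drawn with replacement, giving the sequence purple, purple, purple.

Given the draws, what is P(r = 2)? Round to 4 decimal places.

Under each hypothesis, the probability of the observed sequence is: P(data | r = 1) = (7/8)(7/8)(7/8) = 0.66992; P(data | r = 2) = (6/8)(6/8)(6/8) = 0.42188; P(data | r = 3) = (5/8)(5/8)(5/8) = 0.24414; P(data | r = 4) = (4/8)(4/8)(4/8) = 0.125; P(data | r = 5) = (3/8)(3/8)(3/8) = 0.052734; P(data | r = 7) = (1/8)(1/8)(1/8) = 0.0019531.
Multiplying each by its prior: 1/6 · 0.66992 = 0.11165, 1/6 · 0.42188 = 0.070312, 1/6 · 0.24414 = 0.04069, 1/6 · 0.125 = 0.020833, 1/6 · 0.052734 = 0.0087891, 1/6 · 0.0019531 = 0.00032552; with total 0.2526.
Hence P(r = 2 | data) = (0.070312) / (0.2526) = 0.27835.

0.2784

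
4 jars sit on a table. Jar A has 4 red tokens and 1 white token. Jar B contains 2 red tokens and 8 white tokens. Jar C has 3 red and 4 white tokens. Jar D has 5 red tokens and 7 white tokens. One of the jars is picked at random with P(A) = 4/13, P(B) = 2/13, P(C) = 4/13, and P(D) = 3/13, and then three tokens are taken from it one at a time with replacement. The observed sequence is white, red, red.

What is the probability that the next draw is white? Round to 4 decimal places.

0.4391

Under each hypothesis, the probability of the observed sequence is: P(data | jar A) = (1/5)(4/5)(4/5) = 0.128; P(data | jar B) = (8/10)(2/10)(2/10) = 0.032; P(data | jar C) = (4/7)(3/7)(3/7) = 0.10496; P(data | jar D) = (7/12)(5/12)(5/12) = 0.10127.
The prior-weighted likelihoods are 4/13 · 0.128 = 0.039385, 2/13 · 0.032 = 0.0049231, 4/13 · 0.10496 = 0.032294, 3/13 · 0.10127 = 0.023371; summing to 0.099973.
Dividing through by the total gives posterior P(jar A | data) = 0.39395, P(jar B | data) = 0.049244, P(jar C | data) = 0.32303, P(jar D | data) = 0.23377.
So P(white next | data) = Σ P(white next | H) P(H | data) = (1/5)(0.39395) + (4/5)(0.049244) + (4/7)(0.32303) + (7/12)(0.23377) = 0.43914.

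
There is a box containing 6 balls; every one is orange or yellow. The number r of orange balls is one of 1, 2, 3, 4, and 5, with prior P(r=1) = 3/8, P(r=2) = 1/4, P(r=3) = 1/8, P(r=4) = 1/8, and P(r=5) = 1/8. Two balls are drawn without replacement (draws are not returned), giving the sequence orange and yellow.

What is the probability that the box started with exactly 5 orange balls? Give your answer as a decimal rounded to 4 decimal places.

Compute the likelihood of the observed sequence for each case: P(data | r = 1) = (1/6)(5/5) = 1/6; P(data | r = 2) = (2/6)(4/5) = 4/15; P(data | r = 3) = (3/6)(3/5) = 3/10; P(data | r = 4) = (4/6)(2/5) = 4/15; P(data | r = 5) = (5/6)(1/5) = 1/6.
The prior-weighted likelihoods are 3/8 · 1/6 = 1/16, 1/4 · 4/15 = 1/15, 1/8 · 3/10 = 3/80, 1/8 · 4/15 = 1/30, 1/8 · 1/6 = 1/48; these sum to 53/240.
Hence P(r = 5 | data) = (1/48) / (53/240) = 5/53.

0.0943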